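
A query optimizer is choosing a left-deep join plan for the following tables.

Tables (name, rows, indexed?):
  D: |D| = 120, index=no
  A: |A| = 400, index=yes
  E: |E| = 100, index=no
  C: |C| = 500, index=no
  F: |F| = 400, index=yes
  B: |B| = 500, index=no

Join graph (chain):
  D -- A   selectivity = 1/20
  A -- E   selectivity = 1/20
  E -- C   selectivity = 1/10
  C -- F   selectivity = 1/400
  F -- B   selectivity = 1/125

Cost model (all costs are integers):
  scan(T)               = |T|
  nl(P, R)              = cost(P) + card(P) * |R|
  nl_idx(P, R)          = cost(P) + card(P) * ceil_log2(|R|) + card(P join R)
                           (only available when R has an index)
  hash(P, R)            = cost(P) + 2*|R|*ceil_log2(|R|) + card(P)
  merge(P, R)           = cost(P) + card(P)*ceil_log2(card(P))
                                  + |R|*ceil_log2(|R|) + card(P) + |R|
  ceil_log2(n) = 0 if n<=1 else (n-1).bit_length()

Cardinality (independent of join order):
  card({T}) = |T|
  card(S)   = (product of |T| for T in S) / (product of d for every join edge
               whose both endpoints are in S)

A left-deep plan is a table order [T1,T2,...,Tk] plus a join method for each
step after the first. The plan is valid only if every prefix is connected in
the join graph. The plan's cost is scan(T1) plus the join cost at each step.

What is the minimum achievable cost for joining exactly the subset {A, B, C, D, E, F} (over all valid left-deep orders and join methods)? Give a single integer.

447280

Selinger DP over subsets of {A,B,C,D,E,F}:
  {D}: scan cost=120, card=120
  {A}: scan cost=400, card=400
  {E}: scan cost=100, card=100
  {C}: scan cost=500, card=500
  {F}: scan cost=400, card=400
  {B}: scan cost=500, card=500
  {AD}: card=2400; try (D,hash)→2480, (A,nl_idx)→3600, (A,merge)→5080, (D,merge)→5360, (A,hash)→7440, (A,nl)→48120 …(+1); best=2480 via (D,hash)
  {AE}: card=2000; try (E,hash)→2200, (A,nl_idx)→3000, (A,merge)→4900, (E,merge)→5200, (A,hash)→7400, (A,nl)→40100 …(+1); best=2200 via (E,hash)
  {CE}: card=5000; try (E,hash)→2400, (C,merge)→5900, (E,merge)→6300, (C,hash)→9200, (C,nl)→50100, (E,nl)→50500; best=2400 via (E,hash)
  {CF}: card=500; try (F,nl_idx)→5500, (F,hash)→8200, (C,merge)→9400, (F,merge)→9500, (C,hash)→9800, (C,nl)→200400 …(+1); best=5500 via (F,nl_idx)
  {BF}: card=1600; try (F,nl_idx)→6600, (F,hash)→8200, (B,merge)→9400, (F,merge)→9500, (B,hash)→9800, (B,nl)→200400 …(+1); best=6600 via (F,nl_idx)
  {ADE}: card=12000; try (D,hash)→5880, (E,hash)→6280, (D,merge)→27160, (E,merge)→34480, (D,nl)→242200, (E,nl)→242480; best=5880 via (D,hash)
  {ACE}: card=100000; try (C,hash)→13200, (A,hash)→14600, (C,merge)→31200, (A,merge)→76400, (A,nl_idx)→147400, (C,nl)→1002200 …(+1); best=13200 via (C,hash)
  {CEF}: card=5000; try (E,hash)→7400, (E,merge)→11300, (F,hash)→14600, (F,nl_idx)→52400, (E,nl)→55500, (F,merge)→76400 …(+1); best=7400 via (E,hash)
  {BCF}: card=2000; try (B,hash)→15000, (B,merge)→15500, (C,hash)→17200, (C,merge)→30800, (B,nl)→255500, (C,nl)→806600; best=15000 via (B,hash)
  {ACDE}: card=600000; try (C,hash)→26880, (D,hash)→114880, (C,merge)→190880, (D,merge)→1814160, (C,nl)→6005880, (D,nl)→12013200; best=26880 via (C,hash)
  {ACEF}: card=100000; try (A,hash)→19600, (A,merge)→81400, (F,hash)→120400, (A,nl_idx)→152400, (F,nl_idx)→1013200, (F,merge)→1817200 …(+2); best=19600 via (A,hash)
  {BCEF}: card=20000; try (E,hash)→18400, (B,hash)→21400, (E,merge)→39800, (B,merge)→82400, (E,nl)→215000, (B,nl)→2507400; best=18400 via (E,hash)
  {ACDEF}: card=600000; try (D,hash)→121280, (F,hash)→634080, (D,merge)→1820560, (F,nl_idx)→6026880, (D,nl)→12019600, (F,merge)→12630880 …(+1); best=121280 via (D,hash)
  {ABCEF}: card=400000; try (A,hash)→45600, (B,hash)→128600, (A,merge)→342400, (A,nl_idx)→598400, (B,merge)→1824600, (A,nl)→8018400 …(+1); best=45600 via (A,hash)
  {ABCDEF}: card=2400000; try (D,hash)→447280, (B,hash)→730280, (D,merge)→8046560, (B,merge)→12726280, (D,nl)→48045600, (B,nl)→300121280; best=447280 via (D,hash)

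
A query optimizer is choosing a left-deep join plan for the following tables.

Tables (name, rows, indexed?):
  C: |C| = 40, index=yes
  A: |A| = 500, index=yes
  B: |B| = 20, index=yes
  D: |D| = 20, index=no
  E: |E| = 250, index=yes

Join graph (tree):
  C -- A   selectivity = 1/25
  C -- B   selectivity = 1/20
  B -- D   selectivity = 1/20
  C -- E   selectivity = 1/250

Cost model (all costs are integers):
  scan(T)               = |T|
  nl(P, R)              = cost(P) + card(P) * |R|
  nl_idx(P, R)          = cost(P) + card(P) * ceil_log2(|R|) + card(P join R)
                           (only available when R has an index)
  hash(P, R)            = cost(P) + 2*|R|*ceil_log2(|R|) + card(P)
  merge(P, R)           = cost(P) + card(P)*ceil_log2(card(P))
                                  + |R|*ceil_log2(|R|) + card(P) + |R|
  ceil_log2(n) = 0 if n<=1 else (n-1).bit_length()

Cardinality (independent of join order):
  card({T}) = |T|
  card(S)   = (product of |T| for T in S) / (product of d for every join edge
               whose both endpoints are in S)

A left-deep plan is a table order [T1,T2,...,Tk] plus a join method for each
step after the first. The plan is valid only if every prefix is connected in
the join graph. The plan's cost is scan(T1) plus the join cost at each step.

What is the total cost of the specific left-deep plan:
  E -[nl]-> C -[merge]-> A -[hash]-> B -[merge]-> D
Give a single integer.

25450

step 1: scan E: cost=250, card=250
step 2: join C via nl
    card(P join C) = 250*40/(250) = 40
    cost = 250 + 250*40 = 10250
step 3: join A via merge
    card(P join A) = 40*500/(25) = 800
    cost = 10250 + 40*6 + 500*9 + 40 + 500 = 15530
step 4: join B via hash
    card(P join B) = 800*20/(20) = 800
    cost = 15530 + 2*20*5 + 800 = 16530
step 5: join D via merge
    card(P join D) = 800*20/(20) = 800
    cost = 16530 + 800*10 + 20*5 + 800 + 20 = 25450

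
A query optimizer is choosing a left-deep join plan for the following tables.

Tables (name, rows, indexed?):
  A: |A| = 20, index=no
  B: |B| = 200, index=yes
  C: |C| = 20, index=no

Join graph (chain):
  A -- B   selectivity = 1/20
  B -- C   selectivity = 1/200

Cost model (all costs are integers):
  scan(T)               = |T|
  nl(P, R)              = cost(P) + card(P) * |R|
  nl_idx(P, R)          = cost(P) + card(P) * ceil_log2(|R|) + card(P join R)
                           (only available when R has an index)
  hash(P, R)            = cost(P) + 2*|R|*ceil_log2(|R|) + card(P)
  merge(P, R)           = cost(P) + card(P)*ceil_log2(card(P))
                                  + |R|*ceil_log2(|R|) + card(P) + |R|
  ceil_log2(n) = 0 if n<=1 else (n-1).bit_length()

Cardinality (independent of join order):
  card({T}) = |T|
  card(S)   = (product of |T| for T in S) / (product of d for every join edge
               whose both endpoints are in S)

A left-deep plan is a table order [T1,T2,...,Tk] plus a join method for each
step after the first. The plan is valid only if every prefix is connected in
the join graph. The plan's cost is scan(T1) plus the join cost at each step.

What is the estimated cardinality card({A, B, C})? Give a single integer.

Tables in S: A(20), B(200), C(20)
Edges inside S: A-B(d=20), B-C(d=200)
numerator = 20 * 200 * 20 = 80000
denominator = 20 * 200 = 4000
card(S) = 80000 / 4000 = 20

20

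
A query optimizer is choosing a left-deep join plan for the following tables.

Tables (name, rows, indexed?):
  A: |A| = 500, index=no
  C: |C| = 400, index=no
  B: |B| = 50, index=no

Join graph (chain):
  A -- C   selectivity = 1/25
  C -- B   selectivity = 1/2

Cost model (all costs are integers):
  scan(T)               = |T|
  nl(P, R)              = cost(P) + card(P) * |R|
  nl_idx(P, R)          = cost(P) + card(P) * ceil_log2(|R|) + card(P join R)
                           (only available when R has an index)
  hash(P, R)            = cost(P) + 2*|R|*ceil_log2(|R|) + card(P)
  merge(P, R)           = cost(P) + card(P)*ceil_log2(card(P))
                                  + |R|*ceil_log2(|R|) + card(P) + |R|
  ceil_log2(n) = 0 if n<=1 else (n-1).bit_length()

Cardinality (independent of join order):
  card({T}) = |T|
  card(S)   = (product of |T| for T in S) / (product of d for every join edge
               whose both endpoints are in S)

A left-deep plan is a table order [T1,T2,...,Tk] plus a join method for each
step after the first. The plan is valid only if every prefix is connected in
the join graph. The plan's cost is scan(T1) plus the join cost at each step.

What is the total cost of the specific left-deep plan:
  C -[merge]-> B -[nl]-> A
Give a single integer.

step 1: scan C: cost=400, card=400
step 2: join B via merge
    card(P join B) = 400*50/(2) = 10000
    cost = 400 + 400*9 + 50*6 + 400 + 50 = 4750
step 3: join A via nl
    card(P join A) = 10000*500/(25) = 200000
    cost = 4750 + 10000*500 = 5004750

5004750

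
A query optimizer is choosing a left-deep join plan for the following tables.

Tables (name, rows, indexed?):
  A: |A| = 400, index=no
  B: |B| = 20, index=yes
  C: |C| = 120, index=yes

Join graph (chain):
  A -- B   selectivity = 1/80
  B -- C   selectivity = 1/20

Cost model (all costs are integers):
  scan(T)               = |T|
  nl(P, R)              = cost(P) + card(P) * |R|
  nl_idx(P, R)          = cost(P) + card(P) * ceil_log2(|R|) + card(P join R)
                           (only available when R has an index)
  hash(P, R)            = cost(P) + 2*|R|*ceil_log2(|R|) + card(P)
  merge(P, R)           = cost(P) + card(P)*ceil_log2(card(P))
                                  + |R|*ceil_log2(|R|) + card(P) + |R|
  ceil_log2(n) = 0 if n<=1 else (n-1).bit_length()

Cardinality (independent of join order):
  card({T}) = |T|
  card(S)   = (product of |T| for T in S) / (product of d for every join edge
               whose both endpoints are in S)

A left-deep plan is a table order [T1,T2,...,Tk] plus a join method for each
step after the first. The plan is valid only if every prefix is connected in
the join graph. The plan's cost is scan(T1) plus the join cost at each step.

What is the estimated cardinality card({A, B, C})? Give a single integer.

Tables in S: A(400), B(20), C(120)
Edges inside S: A-B(d=80), B-C(d=20)
numerator = 400 * 20 * 120 = 960000
denominator = 80 * 20 = 1600
card(S) = 960000 / 1600 = 600

600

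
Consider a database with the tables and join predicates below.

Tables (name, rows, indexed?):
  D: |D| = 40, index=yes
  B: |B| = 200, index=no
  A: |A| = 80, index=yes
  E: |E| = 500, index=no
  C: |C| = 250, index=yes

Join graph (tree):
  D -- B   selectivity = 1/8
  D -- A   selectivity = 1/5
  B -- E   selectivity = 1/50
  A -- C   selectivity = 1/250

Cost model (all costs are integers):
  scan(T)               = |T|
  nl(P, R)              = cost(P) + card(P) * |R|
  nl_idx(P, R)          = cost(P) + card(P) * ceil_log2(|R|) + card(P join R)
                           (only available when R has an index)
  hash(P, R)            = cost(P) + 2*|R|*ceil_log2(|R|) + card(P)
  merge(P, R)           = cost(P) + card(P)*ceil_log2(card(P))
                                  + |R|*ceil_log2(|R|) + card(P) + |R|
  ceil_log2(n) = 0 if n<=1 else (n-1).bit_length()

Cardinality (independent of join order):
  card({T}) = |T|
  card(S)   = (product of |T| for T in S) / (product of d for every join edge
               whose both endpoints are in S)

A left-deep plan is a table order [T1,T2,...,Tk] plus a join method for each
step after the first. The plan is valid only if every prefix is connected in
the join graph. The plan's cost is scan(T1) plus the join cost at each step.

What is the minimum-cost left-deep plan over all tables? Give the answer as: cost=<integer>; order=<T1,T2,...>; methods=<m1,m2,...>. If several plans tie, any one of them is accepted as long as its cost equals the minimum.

cost=30200; order=A,C,D,B,E; methods=nl_idx,hash,hash,hash

Selinger DP (subsets sized 1..n):
  {D}: scan cost=40, card=40
  {B}: scan cost=200, card=200
  {A}: scan cost=80, card=80
  {E}: scan cost=500, card=500
  {C}: scan cost=250, card=250
  {BD}: card=1000; try (D,hash)→880, (B,merge)→2120, (D,merge)→2280, (D,nl_idx)→2400, (B,hash)→3280, (B,nl)→8040 …(+1); best=880 via (D,hash)
  {AD}: card=640; try (D,hash)→640, (A,merge)→960, (A,nl_idx)→960, (D,merge)→1000, (D,nl_idx)→1200, (A,hash)→1200 …(+2); best=640 via (D,hash)
  {BE}: card=2000; try (B,hash)→4200, (E,merge)→7000, (B,merge)→7300, (E,hash)→9400, (E,nl)→100200, (B,nl)→100500; best=4200 via (B,hash)
  {AC}: card=80; try (C,nl_idx)→800, (A,hash)→1620, (A,nl_idx)→2080, (C,merge)→2970, (A,merge)→3140, (C,hash)→4160 …(+2); best=800 via (C,nl_idx)
  {ABD}: card=16000; try (A,hash)→3000, (B,hash)→4480, (B,merge)→9480, (A,merge)→12520, (A,nl_idx)→23880, (A,nl)→80880 …(+1); best=3000 via (A,hash)
  {BDE}: card=10000; try (D,hash)→6680, (E,hash)→10880, (E,merge)→16880, (D,nl_idx)→26200, (D,merge)→28480, (D,nl)→84200 …(+1); best=6680 via (D,hash)
  {ACD}: card=640; try (D,hash)→1360, (D,merge)→1720, (D,nl_idx)→1920, (D,nl)→4000, (C,hash)→5280, (C,nl_idx)→6400 …(+2); best=1360 via (D,hash)
  {ABDE}: card=160000; try (A,hash)→17800, (E,hash)→28000, (A,merge)→157320, (A,nl_idx)→236680, (E,merge)→248000, (A,nl)→806680 …(+1); best=17800 via (A,hash)
  {ABCD}: card=16000; try (B,hash)→5200, (B,merge)→10200, (C,hash)→23000, (B,nl)→129360, (C,nl_idx)→147000, (C,merge)→245250 …(+1); best=5200 via (B,hash)
  {ABCDE}: card=160000; try (E,hash)→30200, (C,hash)→181800, (E,merge)→250200, (C,nl_idx)→1457800, (C,merge)→3060050, (E,nl)→8005200 …(+1); best=30200 via (E,hash)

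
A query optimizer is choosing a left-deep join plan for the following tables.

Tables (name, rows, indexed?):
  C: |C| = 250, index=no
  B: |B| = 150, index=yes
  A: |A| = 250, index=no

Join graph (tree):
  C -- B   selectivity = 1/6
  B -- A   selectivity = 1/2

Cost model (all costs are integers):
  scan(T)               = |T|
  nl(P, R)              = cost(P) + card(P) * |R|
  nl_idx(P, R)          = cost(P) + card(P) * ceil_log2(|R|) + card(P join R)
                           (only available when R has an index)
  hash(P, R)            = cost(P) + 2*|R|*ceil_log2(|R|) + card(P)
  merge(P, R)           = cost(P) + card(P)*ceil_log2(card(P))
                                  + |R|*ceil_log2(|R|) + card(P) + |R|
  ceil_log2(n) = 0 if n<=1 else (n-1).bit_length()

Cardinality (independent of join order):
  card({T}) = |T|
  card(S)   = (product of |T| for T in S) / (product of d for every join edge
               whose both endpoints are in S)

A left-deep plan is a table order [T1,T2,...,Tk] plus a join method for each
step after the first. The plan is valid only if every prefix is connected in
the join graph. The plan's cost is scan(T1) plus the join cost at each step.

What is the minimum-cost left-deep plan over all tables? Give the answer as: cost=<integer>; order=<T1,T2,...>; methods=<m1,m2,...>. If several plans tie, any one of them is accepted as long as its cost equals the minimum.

cost=13150; order=C,B,A; methods=hash,hash

Selinger DP (subsets sized 1..n):
  {C}: scan cost=250, card=250
  {B}: scan cost=150, card=150
  {A}: scan cost=250, card=250
  {BC}: card=6250; try (B,hash)→2900, (C,merge)→3750, (B,merge)→3850, (C,hash)→4300, (B,nl_idx)→8500, (C,nl)→37650 …(+1); best=2900 via (B,hash)
  {AB}: card=18750; try (B,hash)→2900, (A,merge)→3750, (B,merge)→3850, (A,hash)→4300, (B,nl_idx)→21000, (A,nl)→37650 …(+1); best=2900 via (B,hash)
  {ABC}: card=781250; try (A,hash)→13150, (C,hash)→25650, (A,merge)→92650, (C,merge)→305150, (A,nl)→1565400, (C,nl)→4690400; best=13150 via (A,hash)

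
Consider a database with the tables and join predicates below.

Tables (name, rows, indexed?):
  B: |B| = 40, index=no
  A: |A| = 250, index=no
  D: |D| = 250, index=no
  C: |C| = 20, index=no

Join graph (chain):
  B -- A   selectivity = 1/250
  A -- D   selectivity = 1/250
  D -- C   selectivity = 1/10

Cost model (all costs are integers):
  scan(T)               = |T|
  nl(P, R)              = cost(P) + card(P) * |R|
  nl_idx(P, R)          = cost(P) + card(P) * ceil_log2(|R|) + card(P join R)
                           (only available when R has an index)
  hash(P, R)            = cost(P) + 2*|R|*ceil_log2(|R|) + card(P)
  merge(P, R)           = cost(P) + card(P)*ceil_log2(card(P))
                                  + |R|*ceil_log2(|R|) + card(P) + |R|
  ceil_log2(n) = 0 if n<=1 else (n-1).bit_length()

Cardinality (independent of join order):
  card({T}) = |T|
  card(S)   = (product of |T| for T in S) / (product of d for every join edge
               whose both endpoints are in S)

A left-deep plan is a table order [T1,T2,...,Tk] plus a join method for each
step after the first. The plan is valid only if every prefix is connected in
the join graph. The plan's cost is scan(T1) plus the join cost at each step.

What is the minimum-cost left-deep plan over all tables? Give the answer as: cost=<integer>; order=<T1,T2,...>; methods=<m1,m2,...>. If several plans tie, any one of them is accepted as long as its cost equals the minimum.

Selinger DP (subsets sized 1..n):
  {B}: scan cost=40, card=40
  {A}: scan cost=250, card=250
  {D}: scan cost=250, card=250
  {C}: scan cost=20, card=20
  {AB}: card=40; try (B,hash)→980, (A,merge)→2570, (B,merge)→2780, (A,hash)→4080, (A,nl)→10040, (B,nl)→10250; best=980 via (B,hash)
  {AD}: card=250; try (D,hash)→4500, (A,hash)→4500, (D,merge)→4750, (A,merge)→4750, (D,nl)→62750, (A,nl)→62750; best=4500 via (D,hash)
  {CD}: card=500; try (C,hash)→700, (D,merge)→2390, (C,merge)→2620, (D,hash)→4040, (D,nl)→5020, (C,nl)→5250; best=700 via (C,hash)
  {ABD}: card=40; try (D,merge)→3510, (D,hash)→5020, (B,hash)→5230, (B,merge)→7030, (D,nl)→10980, (B,nl)→14500; best=3510 via (D,merge)
  {ACD}: card=500; try (C,hash)→4950, (A,hash)→5200, (C,merge)→6870, (A,merge)→7950, (C,nl)→9500, (A,nl)→125700; best=4950 via (C,hash)
  {ABCD}: card=80; try (C,hash)→3750, (C,merge)→3910, (C,nl)→4310, (B,hash)→5930, (B,merge)→10230, (B,nl)→24950; best=3750 via (C,hash)

cost=3750; order=A,B,D,C; methods=hash,merge,hash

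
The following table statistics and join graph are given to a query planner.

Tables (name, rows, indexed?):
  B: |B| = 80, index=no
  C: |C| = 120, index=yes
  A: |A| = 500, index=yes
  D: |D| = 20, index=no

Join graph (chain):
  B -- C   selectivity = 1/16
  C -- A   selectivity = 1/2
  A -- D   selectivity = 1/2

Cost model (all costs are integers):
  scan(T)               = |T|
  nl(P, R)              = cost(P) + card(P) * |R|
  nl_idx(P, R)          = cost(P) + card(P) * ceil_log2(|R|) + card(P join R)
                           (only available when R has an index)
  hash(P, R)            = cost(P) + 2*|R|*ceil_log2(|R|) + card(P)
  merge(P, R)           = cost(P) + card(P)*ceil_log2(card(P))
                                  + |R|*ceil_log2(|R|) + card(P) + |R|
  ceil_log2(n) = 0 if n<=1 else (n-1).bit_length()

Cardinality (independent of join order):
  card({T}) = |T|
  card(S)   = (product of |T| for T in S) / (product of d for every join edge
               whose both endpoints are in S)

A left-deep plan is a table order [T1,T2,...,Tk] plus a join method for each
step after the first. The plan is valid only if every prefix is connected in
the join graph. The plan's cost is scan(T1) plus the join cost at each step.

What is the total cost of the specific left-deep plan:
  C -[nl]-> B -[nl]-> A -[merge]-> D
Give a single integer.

step 1: scan C: cost=120, card=120
step 2: join B via nl
    card(P join B) = 120*80/(16) = 600
    cost = 120 + 120*80 = 9720
step 3: join A via nl
    card(P join A) = 600*500/(2) = 150000
    cost = 9720 + 600*500 = 309720
step 4: join D via merge
    card(P join D) = 150000*20/(2) = 1500000
    cost = 309720 + 150000*18 + 20*5 + 150000 + 20 = 3159840

3159840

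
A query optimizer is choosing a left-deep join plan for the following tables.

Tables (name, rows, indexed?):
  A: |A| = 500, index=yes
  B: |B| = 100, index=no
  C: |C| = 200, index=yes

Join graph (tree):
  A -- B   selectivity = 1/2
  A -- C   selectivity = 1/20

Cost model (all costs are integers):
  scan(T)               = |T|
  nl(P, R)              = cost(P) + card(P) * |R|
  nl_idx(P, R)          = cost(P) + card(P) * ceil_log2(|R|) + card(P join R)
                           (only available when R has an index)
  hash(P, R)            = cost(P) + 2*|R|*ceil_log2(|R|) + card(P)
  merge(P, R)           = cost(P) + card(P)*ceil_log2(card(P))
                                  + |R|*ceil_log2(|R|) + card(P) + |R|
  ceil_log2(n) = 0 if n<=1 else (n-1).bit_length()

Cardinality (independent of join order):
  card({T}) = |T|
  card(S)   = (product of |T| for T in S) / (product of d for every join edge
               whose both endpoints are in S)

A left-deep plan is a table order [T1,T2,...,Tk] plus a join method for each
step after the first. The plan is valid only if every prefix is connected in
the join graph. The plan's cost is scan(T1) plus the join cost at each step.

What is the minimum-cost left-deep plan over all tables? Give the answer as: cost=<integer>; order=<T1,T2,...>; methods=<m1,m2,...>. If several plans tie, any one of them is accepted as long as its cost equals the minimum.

cost=10600; order=A,C,B; methods=hash,hash

Selinger DP (subsets sized 1..n):
  {A}: scan cost=500, card=500
  {B}: scan cost=100, card=100
  {C}: scan cost=200, card=200
  {AB}: card=25000; try (B,hash)→2400, (A,merge)→5900, (B,merge)→6300, (A,hash)→9200, (A,nl_idx)→26000, (A,nl)→50100 …(+1); best=2400 via (B,hash)
  {AC}: card=5000; try (C,hash)→4200, (A,merge)→7000, (A,nl_idx)→7000, (C,merge)→7300, (A,hash)→9400, (C,nl_idx)→9500 …(+2); best=4200 via (C,hash)
  {ABC}: card=250000; try (B,hash)→10600, (C,hash)→30600, (B,merge)→75000, (C,merge)→404200, (C,nl_idx)→452400, (B,nl)→504200 …(+1); best=10600 via (B,hash)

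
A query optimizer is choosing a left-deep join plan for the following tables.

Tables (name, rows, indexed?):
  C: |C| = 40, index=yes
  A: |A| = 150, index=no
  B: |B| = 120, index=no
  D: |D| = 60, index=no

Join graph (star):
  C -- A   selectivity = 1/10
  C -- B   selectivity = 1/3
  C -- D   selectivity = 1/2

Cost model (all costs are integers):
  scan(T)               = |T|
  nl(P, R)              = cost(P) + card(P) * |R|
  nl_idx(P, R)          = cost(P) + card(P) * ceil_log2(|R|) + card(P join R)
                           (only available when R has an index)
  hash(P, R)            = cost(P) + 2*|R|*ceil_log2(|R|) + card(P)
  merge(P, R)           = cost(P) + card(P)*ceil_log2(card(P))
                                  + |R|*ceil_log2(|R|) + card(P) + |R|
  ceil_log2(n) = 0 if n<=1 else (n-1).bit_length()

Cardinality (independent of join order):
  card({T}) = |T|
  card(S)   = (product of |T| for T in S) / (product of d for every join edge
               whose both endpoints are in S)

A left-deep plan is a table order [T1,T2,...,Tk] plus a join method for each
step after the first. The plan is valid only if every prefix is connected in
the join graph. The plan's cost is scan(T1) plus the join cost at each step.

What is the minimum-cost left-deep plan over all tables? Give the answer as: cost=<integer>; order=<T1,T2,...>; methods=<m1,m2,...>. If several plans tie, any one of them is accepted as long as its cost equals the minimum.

Selinger DP (subsets sized 1..n):
  {C}: scan cost=40, card=40
  {A}: scan cost=150, card=150
  {B}: scan cost=120, card=120
  {D}: scan cost=60, card=60
  {AC}: card=600; try (C,hash)→780, (C,nl_idx)→1650, (A,merge)→1670, (C,merge)→1780, (A,hash)→2480, (A,nl)→6040 …(+1); best=780 via (C,hash)
  {BC}: card=1600; try (C,hash)→720, (B,merge)→1280, (C,merge)→1360, (B,hash)→1760, (C,nl_idx)→2440, (B,nl)→4840 …(+1); best=720 via (C,hash)
  {CD}: card=1200; try (C,hash)→600, (D,merge)→740, (C,merge)→760, (D,hash)→800, (C,nl_idx)→1620, (D,nl)→2440 …(+1); best=600 via (C,hash)
  {ABC}: card=24000; try (B,hash)→3060, (A,hash)→4720, (B,merge)→8340, (A,merge)→21270, (B,nl)→72780, (A,nl)→240720; best=3060 via (B,hash)
  {ACD}: card=18000; try (D,hash)→2100, (A,hash)→4200, (D,merge)→7800, (A,merge)→16350, (D,nl)→36780, (A,nl)→180600; best=2100 via (D,hash)
  {BCD}: card=48000; try (D,hash)→3040, (B,hash)→3480, (B,merge)→15960, (D,merge)→20340, (D,nl)→96720, (B,nl)→144600; best=3040 via (D,hash)
  {ABCD}: card=720000; try (B,hash)→21780, (D,hash)→27780, (A,hash)→53440, (B,merge)→291060, (D,merge)→387480, (A,merge)→820390 …(+3); best=21780 via (B,hash)

cost=21780; order=A,C,D,B; methods=hash,hash,hash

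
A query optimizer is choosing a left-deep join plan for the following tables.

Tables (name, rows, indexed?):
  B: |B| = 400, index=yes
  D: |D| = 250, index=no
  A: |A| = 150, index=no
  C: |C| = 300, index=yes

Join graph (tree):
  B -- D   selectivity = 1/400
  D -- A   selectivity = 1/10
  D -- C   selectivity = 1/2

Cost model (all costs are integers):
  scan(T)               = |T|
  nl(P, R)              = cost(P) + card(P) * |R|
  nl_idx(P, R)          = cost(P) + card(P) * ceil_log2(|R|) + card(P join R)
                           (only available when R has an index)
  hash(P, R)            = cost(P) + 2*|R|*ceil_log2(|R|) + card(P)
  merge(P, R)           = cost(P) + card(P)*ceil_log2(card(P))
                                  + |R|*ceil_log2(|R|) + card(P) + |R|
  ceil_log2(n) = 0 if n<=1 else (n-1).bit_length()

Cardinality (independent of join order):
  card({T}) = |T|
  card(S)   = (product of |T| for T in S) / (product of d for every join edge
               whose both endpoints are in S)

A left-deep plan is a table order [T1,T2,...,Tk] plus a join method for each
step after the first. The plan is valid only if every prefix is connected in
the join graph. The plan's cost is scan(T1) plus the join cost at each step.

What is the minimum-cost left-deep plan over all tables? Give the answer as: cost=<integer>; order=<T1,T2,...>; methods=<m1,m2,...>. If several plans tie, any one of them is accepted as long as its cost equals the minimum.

Selinger DP (subsets sized 1..n):
  {B}: scan cost=400, card=400
  {D}: scan cost=250, card=250
  {A}: scan cost=150, card=150
  {C}: scan cost=300, card=300
  {BD}: card=250; try (B,nl_idx)→2750, (D,hash)→4800, (B,merge)→6500, (D,merge)→6650, (B,hash)→7700, (B,nl)→100250 …(+1); best=2750 via (B,nl_idx)
  {AD}: card=3750; try (A,hash)→2900, (D,merge)→3750, (A,merge)→3850, (D,hash)→4300, (D,nl)→37650, (A,nl)→37750; best=2900 via (A,hash)
  {CD}: card=37500; try (D,hash)→4600, (C,merge)→5500, (D,merge)→5550, (C,hash)→5900, (C,nl_idx)→40000, (C,nl)→75250 …(+1); best=4600 via (D,hash)
  {ABD}: card=3750; try (A,hash)→5400, (A,merge)→6350, (B,hash)→13850, (A,nl)→40250, (B,nl_idx)→40400, (B,merge)→55650 …(+1); best=5400 via (A,hash)
  {BCD}: card=37500; try (C,merge)→8000, (C,hash)→8400, (C,nl_idx)→42500, (B,hash)→49300, (C,nl)→77750, (B,nl_idx)→379600 …(+2); best=8000 via (C,merge)
  {ACD}: card=562500; try (C,hash)→12050, (A,hash)→44500, (C,merge)→54650, (C,nl_idx)→599150, (A,merge)→643450, (C,nl)→1127900 …(+1); best=12050 via (C,hash)
  {ABCD}: card=562500; try (C,hash)→14550, (A,hash)→47900, (C,merge)→57150, (B,hash)→581750, (C,nl_idx)→601650, (A,merge)→646850 …(+5); best=14550 via (C,hash)

cost=14550; order=D,B,A,C; methods=nl_idx,hash,hash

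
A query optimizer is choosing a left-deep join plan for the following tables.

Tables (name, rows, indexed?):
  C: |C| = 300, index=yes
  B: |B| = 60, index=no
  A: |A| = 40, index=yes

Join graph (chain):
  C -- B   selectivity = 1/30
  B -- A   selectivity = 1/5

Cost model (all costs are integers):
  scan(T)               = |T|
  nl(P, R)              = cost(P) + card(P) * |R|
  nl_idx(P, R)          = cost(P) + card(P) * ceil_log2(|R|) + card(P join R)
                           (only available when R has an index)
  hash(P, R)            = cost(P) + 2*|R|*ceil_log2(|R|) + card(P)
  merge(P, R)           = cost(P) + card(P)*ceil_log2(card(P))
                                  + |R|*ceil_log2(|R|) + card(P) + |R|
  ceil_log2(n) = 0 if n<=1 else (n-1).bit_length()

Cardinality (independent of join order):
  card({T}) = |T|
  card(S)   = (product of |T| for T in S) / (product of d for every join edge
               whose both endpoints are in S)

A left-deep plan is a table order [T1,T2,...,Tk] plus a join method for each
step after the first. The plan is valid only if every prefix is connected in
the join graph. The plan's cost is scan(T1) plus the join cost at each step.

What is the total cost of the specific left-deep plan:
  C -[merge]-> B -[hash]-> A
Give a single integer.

4800

step 1: scan C: cost=300, card=300
step 2: join B via merge
    card(P join B) = 300*60/(30) = 600
    cost = 300 + 300*9 + 60*6 + 300 + 60 = 3720
step 3: join A via hash
    card(P join A) = 600*40/(5) = 4800
    cost = 3720 + 2*40*6 + 600 = 4800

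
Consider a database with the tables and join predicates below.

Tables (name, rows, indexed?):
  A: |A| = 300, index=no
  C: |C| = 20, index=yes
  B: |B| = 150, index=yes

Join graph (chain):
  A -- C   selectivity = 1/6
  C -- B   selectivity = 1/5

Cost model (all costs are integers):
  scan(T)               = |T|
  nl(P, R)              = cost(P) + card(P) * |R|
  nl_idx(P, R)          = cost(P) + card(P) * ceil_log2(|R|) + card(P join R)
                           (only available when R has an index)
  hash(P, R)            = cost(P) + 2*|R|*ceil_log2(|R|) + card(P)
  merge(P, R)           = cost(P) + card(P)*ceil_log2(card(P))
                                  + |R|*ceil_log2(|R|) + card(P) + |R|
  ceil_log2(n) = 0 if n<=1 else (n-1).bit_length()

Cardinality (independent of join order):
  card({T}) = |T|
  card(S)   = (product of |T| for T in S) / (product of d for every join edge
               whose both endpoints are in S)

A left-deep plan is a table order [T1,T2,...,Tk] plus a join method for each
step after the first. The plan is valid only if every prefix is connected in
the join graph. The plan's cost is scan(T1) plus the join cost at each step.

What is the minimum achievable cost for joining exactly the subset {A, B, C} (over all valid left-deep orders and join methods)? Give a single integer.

4200

Selinger DP over subsets of {A,B,C}:
  {A}: scan cost=300, card=300
  {C}: scan cost=20, card=20
  {B}: scan cost=150, card=150
  {AC}: card=1000; try (C,hash)→800, (C,nl_idx)→2800, (A,merge)→3140, (C,merge)→3420, (A,hash)→5440, (A,nl)→6020 …(+1); best=800 via (C,hash)
  {BC}: card=600; try (C,hash)→500, (B,nl_idx)→780, (B,merge)→1490, (C,nl_idx)→1500, (C,merge)→1620, (B,hash)→2440 …(+2); best=500 via (C,hash)
  {ABC}: card=30000; try (B,hash)→4200, (A,hash)→6500, (A,merge)→10100, (B,merge)→13150, (B,nl_idx)→38800, (B,nl)→150800 …(+1); best=4200 via (B,hash)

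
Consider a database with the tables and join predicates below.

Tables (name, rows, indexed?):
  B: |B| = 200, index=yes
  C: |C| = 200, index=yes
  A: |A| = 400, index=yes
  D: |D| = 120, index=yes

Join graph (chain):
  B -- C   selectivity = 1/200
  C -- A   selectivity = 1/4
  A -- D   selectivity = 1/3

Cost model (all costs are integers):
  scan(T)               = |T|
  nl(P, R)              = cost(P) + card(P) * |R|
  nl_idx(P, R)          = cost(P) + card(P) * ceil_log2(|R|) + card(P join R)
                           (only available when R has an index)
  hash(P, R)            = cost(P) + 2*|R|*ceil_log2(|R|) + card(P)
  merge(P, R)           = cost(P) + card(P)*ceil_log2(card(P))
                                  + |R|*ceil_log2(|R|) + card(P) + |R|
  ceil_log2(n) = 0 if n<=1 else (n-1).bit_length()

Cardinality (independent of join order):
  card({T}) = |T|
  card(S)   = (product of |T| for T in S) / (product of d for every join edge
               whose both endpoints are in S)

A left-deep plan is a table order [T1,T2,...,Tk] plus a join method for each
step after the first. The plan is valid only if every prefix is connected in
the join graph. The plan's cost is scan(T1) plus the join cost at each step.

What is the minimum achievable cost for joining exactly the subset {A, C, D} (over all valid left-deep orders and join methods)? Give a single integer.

21680

Selinger DP over subsets of {A,C,D}:
  {C}: scan cost=200, card=200
  {A}: scan cost=400, card=400
  {D}: scan cost=120, card=120
  {AC}: card=20000; try (C,hash)→4000, (A,merge)→6000, (C,merge)→6200, (A,hash)→7600, (A,nl_idx)→22000, (C,nl_idx)→23600 …(+2); best=4000 via (C,hash)
  {AD}: card=16000; try (D,hash)→2480, (A,merge)→5080, (D,merge)→5360, (A,hash)→7440, (A,nl_idx)→17200, (D,nl_idx)→19200 …(+2); best=2480 via (D,hash)
  {ACD}: card=800000; try (C,hash)→21680, (D,hash)→25680, (C,merge)→244280, (D,merge)→324960, (C,nl_idx)→930480, (D,nl_idx)→944000 …(+2); best=21680 via (C,hash)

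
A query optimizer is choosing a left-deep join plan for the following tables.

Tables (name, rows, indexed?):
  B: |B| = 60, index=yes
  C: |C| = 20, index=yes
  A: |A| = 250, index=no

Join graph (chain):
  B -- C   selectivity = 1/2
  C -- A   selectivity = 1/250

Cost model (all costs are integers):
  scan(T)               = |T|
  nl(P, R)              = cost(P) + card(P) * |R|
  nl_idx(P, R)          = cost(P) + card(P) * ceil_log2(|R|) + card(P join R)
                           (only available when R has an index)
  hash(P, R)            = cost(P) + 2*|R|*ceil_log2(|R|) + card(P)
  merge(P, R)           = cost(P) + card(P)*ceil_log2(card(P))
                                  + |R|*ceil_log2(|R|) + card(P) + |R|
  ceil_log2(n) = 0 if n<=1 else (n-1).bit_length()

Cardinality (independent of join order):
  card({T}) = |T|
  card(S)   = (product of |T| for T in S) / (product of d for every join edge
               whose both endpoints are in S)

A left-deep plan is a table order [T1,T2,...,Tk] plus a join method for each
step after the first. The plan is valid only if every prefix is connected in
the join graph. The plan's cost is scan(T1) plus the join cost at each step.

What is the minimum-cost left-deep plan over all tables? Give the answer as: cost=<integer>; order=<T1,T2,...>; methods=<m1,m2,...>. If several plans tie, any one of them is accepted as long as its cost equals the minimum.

cost=1240; order=A,C,B; methods=hash,merge

Selinger DP (subsets sized 1..n):
  {B}: scan cost=60, card=60
  {C}: scan cost=20, card=20
  {A}: scan cost=250, card=250
  {BC}: card=600; try (C,hash)→320, (B,merge)→560, (C,merge)→600, (B,nl_idx)→740, (B,hash)→760, (C,nl_idx)→960 …(+2); best=320 via (C,hash)
  {AC}: card=20; try (C,hash)→700, (C,nl_idx)→1520, (A,merge)→2390, (C,merge)→2620, (A,hash)→4040, (A,nl)→5020 …(+1); best=700 via (C,hash)
  {ABC}: card=600; try (B,merge)→1240, (B,nl_idx)→1420, (B,hash)→1440, (B,nl)→1900, (A,hash)→4920, (A,merge)→9170 …(+1); best=1240 via (B,merge)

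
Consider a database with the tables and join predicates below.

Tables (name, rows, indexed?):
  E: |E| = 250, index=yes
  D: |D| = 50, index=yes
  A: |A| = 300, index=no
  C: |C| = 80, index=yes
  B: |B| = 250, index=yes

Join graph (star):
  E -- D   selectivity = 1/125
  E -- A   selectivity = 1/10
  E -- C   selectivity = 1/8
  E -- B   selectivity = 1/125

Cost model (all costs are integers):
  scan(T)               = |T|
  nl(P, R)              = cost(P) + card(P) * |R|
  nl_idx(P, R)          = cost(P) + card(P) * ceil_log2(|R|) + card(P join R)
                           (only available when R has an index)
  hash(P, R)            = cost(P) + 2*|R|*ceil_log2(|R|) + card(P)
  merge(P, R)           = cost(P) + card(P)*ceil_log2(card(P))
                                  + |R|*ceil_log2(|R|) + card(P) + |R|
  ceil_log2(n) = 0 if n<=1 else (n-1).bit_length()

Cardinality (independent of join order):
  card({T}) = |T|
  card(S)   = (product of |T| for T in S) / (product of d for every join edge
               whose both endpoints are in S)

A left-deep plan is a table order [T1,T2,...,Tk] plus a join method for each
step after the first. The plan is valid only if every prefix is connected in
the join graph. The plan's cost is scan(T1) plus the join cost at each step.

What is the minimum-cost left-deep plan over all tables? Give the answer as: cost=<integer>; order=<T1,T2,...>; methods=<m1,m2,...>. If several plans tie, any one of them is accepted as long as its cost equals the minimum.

cost=10270; order=D,E,B,C,A; methods=nl_idx,nl_idx,hash,hash

Selinger DP (subsets sized 1..n):
  {E}: scan cost=250, card=250
  {D}: scan cost=50, card=50
  {A}: scan cost=300, card=300
  {C}: scan cost=80, card=80
  {B}: scan cost=250, card=250
  {DE}: card=100; try (E,nl_idx)→550, (D,hash)→1100, (D,nl_idx)→1850, (E,merge)→2650, (D,merge)→2850, (E,hash)→4100 …(+2); best=550 via (E,nl_idx)
  {AE}: card=7500; try (E,hash)→4600, (A,merge)→5500, (E,merge)→5550, (A,hash)→5900, (E,nl_idx)→10200, (A,nl)→75250 …(+1); best=4600 via (E,hash)
  {CE}: card=2500; try (C,hash)→1620, (E,merge)→2970, (C,merge)→3140, (E,nl_idx)→3220, (E,hash)→4160, (C,nl_idx)→4500 …(+2); best=1620 via (C,hash)
  {BE}: card=500; try (E,nl_idx)→2750, (B,nl_idx)→2750, (E,hash)→4500, (B,hash)→4500, (E,merge)→4750, (B,merge)→4750 …(+2); best=2750 via (E,nl_idx)
  {ADE}: card=3000; try (A,merge)→4350, (A,hash)→6050, (D,hash)→12700, (A,nl)→30550, (D,nl_idx)→52600, (D,merge)→109950 …(+1); best=4350 via (A,merge)
  {CDE}: card=1000; try (C,hash)→1770, (C,merge)→1990, (C,nl_idx)→2250, (D,hash)→4720, (C,nl)→8550, (D,nl_idx)→17620 …(+2); best=1770 via (C,hash)
  {BDE}: card=200; try (B,nl_idx)→1550, (B,merge)→3600, (D,hash)→3850, (B,hash)→4650, (D,nl_idx)→5950, (D,merge)→8100 …(+2); best=1550 via (B,nl_idx)
  {ACE}: card=75000; try (A,hash)→9520, (C,hash)→13220, (A,merge)→37120, (C,merge)→110240, (C,nl_idx)→132100, (C,nl)→604600 …(+1); best=9520 via (A,hash)
  {ABE}: card=15000; try (A,hash)→8650, (A,merge)→10750, (B,hash)→16100, (B,nl_idx)→79600, (B,merge)→111850, (A,nl)→152750 …(+1); best=8650 via (A,hash)
  {BCE}: card=5000; try (C,hash)→4370, (B,hash)→8120, (C,merge)→8390, (C,nl_idx)→11250, (B,nl_idx)→26620, (B,merge)→36370 …(+2); best=4370 via (C,hash)
  {ACDE}: card=30000; try (A,hash)→8170, (C,hash)→8470, (A,merge)→15770, (C,merge)→43990, (C,nl_idx)→55350, (D,hash)→85120 …(+5); best=8170 via (A,hash)
  {ABDE}: card=6000; try (A,merge)→6350, (A,hash)→7150, (B,hash)→11350, (D,hash)→24250, (B,nl_idx)→34350, (B,merge)→45600 …(+5); best=6350 via (A,merge)
  {BCDE}: card=2000; try (C,hash)→2870, (C,merge)→3990, (C,nl_idx)→4950, (B,hash)→6770, (D,hash)→9970, (B,nl_idx)→11770 …(+6); best=2870 via (C,hash)
  {ABCE}: card=150000; try (A,hash)→14770, (C,hash)→24770, (A,merge)→77370, (B,hash)→88520, (C,merge)→234290, (C,nl_idx)→263650 …(+5); best=14770 via (A,hash)
  {ABCDE}: card=60000; try (A,hash)→10270, (C,hash)→13470, (A,merge)→29870, (B,hash)→42170, (C,merge)→90990, (C,nl_idx)→108350 …(+9); best=10270 via (A,hash)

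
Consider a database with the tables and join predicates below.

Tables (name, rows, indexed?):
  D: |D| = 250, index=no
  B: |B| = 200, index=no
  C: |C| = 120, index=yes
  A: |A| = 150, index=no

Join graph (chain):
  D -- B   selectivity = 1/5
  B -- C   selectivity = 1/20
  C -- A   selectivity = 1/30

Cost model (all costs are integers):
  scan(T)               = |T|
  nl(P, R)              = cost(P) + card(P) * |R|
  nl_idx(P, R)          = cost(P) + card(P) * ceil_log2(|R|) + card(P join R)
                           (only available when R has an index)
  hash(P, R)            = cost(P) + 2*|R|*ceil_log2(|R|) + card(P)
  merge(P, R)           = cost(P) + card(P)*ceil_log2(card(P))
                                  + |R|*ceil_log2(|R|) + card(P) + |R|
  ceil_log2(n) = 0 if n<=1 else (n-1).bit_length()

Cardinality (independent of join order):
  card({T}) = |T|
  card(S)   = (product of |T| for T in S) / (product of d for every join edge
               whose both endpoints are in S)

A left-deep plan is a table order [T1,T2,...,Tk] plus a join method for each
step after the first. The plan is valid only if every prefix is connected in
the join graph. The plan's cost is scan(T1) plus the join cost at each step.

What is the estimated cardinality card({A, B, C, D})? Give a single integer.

Tables in S: A(150), B(200), C(120), D(250)
Edges inside S: D-B(d=5), B-C(d=20), C-A(d=30)
numerator = 150 * 200 * 120 * 250 = 900000000
denominator = 5 * 20 * 30 = 3000
card(S) = 900000000 / 3000 = 300000

300000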